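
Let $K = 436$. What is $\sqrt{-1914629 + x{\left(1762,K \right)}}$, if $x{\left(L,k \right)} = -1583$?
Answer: $2 i \sqrt{479053} \approx 1384.3 i$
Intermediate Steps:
$\sqrt{-1914629 + x{\left(1762,K \right)}} = \sqrt{-1914629 - 1583} = \sqrt{-1916212} = 2 i \sqrt{479053}$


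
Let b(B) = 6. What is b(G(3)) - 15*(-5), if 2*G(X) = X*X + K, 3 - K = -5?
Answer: 81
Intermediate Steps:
K = 8 (K = 3 - 1*(-5) = 3 + 5 = 8)
G(X) = 4 + X**2/2 (G(X) = (X*X + 8)/2 = (X**2 + 8)/2 = (8 + X**2)/2 = 4 + X**2/2)
b(G(3)) - 15*(-5) = 6 - 15*(-5) = 6 + 75 = 81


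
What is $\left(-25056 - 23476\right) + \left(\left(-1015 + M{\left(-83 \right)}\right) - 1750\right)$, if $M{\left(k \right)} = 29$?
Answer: $-51268$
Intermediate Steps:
$\left(-25056 - 23476\right) + \left(\left(-1015 + M{\left(-83 \right)}\right) - 1750\right) = \left(-25056 - 23476\right) + \left(\left(-1015 + 29\right) - 1750\right) = -48532 - 2736 = -51268$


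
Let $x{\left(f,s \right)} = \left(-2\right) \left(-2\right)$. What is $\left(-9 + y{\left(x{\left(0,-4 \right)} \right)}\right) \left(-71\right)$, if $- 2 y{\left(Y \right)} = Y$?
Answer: $781$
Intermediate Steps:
$x{\left(f,s \right)} = 4$
$y{\left(Y \right)} = - \frac{Y}{2}$
$\left(-9 + y{\left(x{\left(0,-4 \right)} \right)}\right) \left(-71\right) = \left(-9 - 2\right) \left(-71\right) = \left(-11\right) \left(-71\right) = 781$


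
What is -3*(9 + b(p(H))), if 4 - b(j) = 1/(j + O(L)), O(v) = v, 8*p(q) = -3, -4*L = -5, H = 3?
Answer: -249/7 ≈ -35.571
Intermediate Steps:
L = 5/4 (L = -¼*(-5) = 5/4 ≈ 1.2500)
p(q) = -3/8 (p(q) = (⅛)*(-3) = -3/8)
b(j) = 4 - 1/(5/4 + j) (b(j) = 4 - 1/(j + 5/4) = 4 - 1/(5/4 + j))
-3*(9 + b(p(H))) = -3*(9 + 16*(1 - 3/8)/(5 + 4*(-3/8))) = -3*(9 + 16*(5/8)/(5 - 3/2)) = -3*(9 + 16*(5/8)/(7/2)) = -3*(9 + 16*(2/7)*(5/8)) = -3*(9 + 20/7) = -3*83/7 = -249/7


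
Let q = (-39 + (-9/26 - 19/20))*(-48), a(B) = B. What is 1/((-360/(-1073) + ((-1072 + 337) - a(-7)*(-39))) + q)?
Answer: 69745/64622292 ≈ 0.0010793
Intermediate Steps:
q = 125724/65 (q = (-39 + (-9*1/26 - 19*1/20))*(-48) = (-39 + (-9/26 - 19/20))*(-48) = (-39 - 337/260)*(-48) = -10477/260*(-48) = 125724/65 ≈ 1934.2)
1/((-360/(-1073) + ((-1072 + 337) - a(-7)*(-39))) + q) = 1/((-360/(-1073) + ((-1072 + 337) - (-7)*(-39))) + 125724/65) = 1/((-360*(-1/1073) + (-735 - 1*273)) + 125724/65) = 1/((360/1073 + (-735 - 273)) + 125724/65) = 1/((360/1073 - 1008) + 125724/65) = 1/(-1081224/1073 + 125724/65) = 1/(64622292/69745) = 69745/64622292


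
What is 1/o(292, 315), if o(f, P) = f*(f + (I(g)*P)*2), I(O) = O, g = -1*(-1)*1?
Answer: 1/269224 ≈ 3.7144e-6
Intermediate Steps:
g = 1 (g = 1*1 = 1)
o(f, P) = f*(f + 2*P) (o(f, P) = f*(f + (1*P)*2) = f*(f + P*2) = f*(f + 2*P))
1/o(292, 315) = 1/(292*(292 + 2*315)) = 1/(292*(292 + 630)) = 1/(292*922) = 1/269224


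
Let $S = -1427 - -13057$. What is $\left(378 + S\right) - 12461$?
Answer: $-453$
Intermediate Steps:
$S = 11630$ ($S = -1427 + 13057 = 11630$)
$\left(378 + S\right) - 12461 = \left(378 + 11630\right) - 12461 = 12008 - 12461 = -453$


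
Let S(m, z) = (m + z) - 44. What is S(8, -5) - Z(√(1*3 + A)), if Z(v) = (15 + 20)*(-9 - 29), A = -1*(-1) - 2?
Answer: 1289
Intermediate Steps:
A = -1 (A = 1 - 2 = -1)
S(m, z) = -44 + m + z
Z(v) = -1330 (Z(v) = 35*(-38) = -1330)
S(8, -5) - Z(√(1*3 + A)) = (-44 + 8 - 5) - 1*(-1330) = -41 + 1330 = 1289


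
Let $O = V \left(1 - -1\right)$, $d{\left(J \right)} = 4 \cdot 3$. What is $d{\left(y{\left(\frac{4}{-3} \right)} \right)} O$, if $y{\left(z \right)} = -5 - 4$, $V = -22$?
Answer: $-528$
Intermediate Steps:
$y{\left(z \right)} = -9$
$d{\left(J \right)} = 12$
$O = -44$ ($O = - 22 \left(1 - -1\right) = - 22 \left(1 + 1\right) = \left(-22\right) 2 = -44$)
$d{\left(y{\left(\frac{4}{-3} \right)} \right)} O = 12 \left(-44\right) = -528$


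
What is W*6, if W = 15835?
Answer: 95010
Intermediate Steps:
W*6 = 15835*6 = 95010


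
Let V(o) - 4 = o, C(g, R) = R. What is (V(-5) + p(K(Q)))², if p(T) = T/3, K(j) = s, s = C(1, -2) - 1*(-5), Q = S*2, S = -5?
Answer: 0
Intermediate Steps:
V(o) = 4 + o
Q = -10 (Q = -5*2 = -10)
s = 3 (s = -2 - 1*(-5) = -2 + 5 = 3)
K(j) = 3
p(T) = T/3 (p(T) = T*(⅓) = T/3)
(V(-5) + p(K(Q)))² = ((4 - 5) + (⅓)*3)² = (-1 + 1)² = 0² = 0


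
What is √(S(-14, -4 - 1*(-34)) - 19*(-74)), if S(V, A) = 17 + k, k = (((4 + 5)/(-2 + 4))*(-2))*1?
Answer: √1414 ≈ 37.603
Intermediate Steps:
k = -9 (k = ((9/2)*(-2))*1 = -9*1 = -9)
S(V, A) = 8 (S(V, A) = 17 - 9 = 8)
√(S(-14, -4 - 1*(-34)) - 19*(-74)) = √(8 - 19*(-74)) = √(8 + 1406) = √1414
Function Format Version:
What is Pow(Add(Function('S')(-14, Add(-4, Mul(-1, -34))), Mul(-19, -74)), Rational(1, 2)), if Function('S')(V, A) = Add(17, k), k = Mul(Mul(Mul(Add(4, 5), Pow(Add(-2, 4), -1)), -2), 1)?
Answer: Pow(1414, Rational(1, 2)) ≈ 37.603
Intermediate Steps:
k = -9 (k = Mul(Mul(Mul(9, Pow(2, -1)), -2), 1) = Mul(Mul(Mul(9, Rational(1, 2)), -2), 1) = Mul(Mul(Rational(9, 2), -2), 1) = Mul(-9, 1) = -9)
Function('S')(V, A) = 8 (Function('S')(V, A) = Add(17, -9) = 8)
Pow(Add(Function('S')(-14, Add(-4, Mul(-1, -34))), Mul(-19, -74)), Rational(1, 2)) = Pow(Add(8, Mul(-19, -74)), Rational(1, 2)) = Pow(Add(8, 1406), Rational(1, 2)) = Pow(1414, Rational(1, 2))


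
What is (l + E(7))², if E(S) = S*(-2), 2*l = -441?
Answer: 219961/4 ≈ 54990.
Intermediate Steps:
l = -441/2 (l = (½)*(-441) = -441/2 ≈ -220.50)
E(S) = -2*S
(l + E(7))² = (-441/2 - 2*7)² = (-441/2 - 14)² = (-469/2)² = 219961/4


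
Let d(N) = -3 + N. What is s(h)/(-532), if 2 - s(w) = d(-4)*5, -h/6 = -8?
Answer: -37/532 ≈ -0.069549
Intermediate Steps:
h = 48 (h = -6*(-8) = 48)
s(w) = 37 (s(w) = 2 - (-3 - 4)*5 = 2 - (-7)*5 = 2 - 1*(-35) = 2 + 35 = 37)
s(h)/(-532) = 37/(-532) = 37*(-1/532) = -37/532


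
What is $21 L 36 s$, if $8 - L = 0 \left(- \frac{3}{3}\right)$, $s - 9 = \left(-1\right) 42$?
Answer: $-199584$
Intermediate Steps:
$s = -33$ ($s = 9 - 42 = -33$)
$L = 8$ ($L = 8 - 0 \left(- \frac{3}{3}\right) = 8 - 0 \left(\left(-3\right) \frac{1}{3}\right) = 8 - 0 \left(-1\right) = 8 - 0 = 8 + 0 = 8$)
$21 L 36 s = 21 \cdot 8 \cdot 36 \left(-33\right) = 168 \cdot 36 \left(-33\right) = 6048 \left(-33\right) = -199584$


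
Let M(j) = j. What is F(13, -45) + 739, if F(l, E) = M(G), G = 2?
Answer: 741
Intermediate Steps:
F(l, E) = 2
F(13, -45) + 739 = 2 + 739 = 741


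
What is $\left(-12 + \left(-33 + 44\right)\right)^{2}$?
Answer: $1$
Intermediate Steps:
$\left(-12 + \left(-33 + 44\right)\right)^{2} = \left(-12 + 11\right)^{2} = \left(-1\right)^{2} = 1$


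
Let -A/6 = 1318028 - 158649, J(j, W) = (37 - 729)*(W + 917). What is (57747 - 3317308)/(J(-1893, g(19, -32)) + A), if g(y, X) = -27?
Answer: 3259561/7572154 ≈ 0.43047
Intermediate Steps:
J(j, W) = -634564 - 692*W (J(j, W) = -692*(917 + W) = -634564 - 692*W)
A = -6956274 (A = -6*(1318028 - 158649) = -6*1159379 = -6956274)
(57747 - 3317308)/(J(-1893, g(19, -32)) + A) = (57747 - 3317308)/((-634564 - 692*(-27)) - 6956274) = -3259561/((-634564 + 18684) - 6956274) = -3259561/(-615880 - 6956274) = -3259561/(-7572154) = -3259561*(-1/7572154) = 3259561/7572154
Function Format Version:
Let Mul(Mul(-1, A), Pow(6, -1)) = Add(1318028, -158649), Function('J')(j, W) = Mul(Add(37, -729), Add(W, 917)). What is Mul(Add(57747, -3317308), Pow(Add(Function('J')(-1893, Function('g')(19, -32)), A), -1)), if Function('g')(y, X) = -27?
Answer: Rational(3259561, 7572154) ≈ 0.43047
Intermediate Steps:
Function('J')(j, W) = Add(-634564, Mul(-692, W)) (Function('J')(j, W) = Mul(-692, Add(917, W)) = Add(-634564, Mul(-692, W)))
A = -6956274 (A = Mul(-6, Add(1318028, -158649)) = Mul(-6, 1159379) = -6956274)
Mul(Add(57747, -3317308), Pow(Add(Function('J')(-1893, Function('g')(19, -32)), A), -1)) = Mul(Add(57747, -3317308), Pow(Add(Add(-634564, Mul(-692, -27)), -6956274), -1)) = Mul(-3259561, Pow(Add(Add(-634564, 18684), -6956274), -1)) = Mul(-3259561, Pow(Add(-615880, -6956274), -1)) = Mul(-3259561, Pow(-7572154, -1)) = Mul(-3259561, Rational(-1, 7572154)) = Rational(3259561, 7572154)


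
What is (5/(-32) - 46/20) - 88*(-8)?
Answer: 112247/160 ≈ 701.54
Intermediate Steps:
(5/(-32) - 46/20) - 88*(-8) = (5*(-1/32) - 46*1/20) + 704 = (-5/32 - 23/10) + 704 = -393/160 + 704 = 112247/160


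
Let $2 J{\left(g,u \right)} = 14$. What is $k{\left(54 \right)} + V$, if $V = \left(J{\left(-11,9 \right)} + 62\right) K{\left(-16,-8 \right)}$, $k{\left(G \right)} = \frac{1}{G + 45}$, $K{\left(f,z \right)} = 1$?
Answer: $\frac{6832}{99} \approx 69.01$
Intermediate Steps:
$J{\left(g,u \right)} = 7$ ($J{\left(g,u \right)} = \frac{1}{2} \cdot 14 = 7$)
$k{\left(G \right)} = \frac{1}{45 + G}$
$V = 69$ ($V = \left(7 + 62\right) 1 = 69 \cdot 1 = 69$)
$k{\left(54 \right)} + V = \frac{1}{45 + 54} + 69 = \frac{1}{99} + 69 = \frac{6832}{99}$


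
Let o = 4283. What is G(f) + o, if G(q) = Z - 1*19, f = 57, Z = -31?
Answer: 4233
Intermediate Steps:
G(q) = -50 (G(q) = -31 - 1*19 = -31 - 19 = -50)
G(f) + o = -50 + 4283 = 4233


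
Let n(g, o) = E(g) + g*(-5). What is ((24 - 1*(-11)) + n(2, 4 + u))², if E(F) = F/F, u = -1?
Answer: 676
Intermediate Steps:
E(F) = 1
n(g, o) = 1 - 5*g (n(g, o) = 1 + g*(-5) = 1 - 5*g)
((24 - 1*(-11)) + n(2, 4 + u))² = ((24 - 1*(-11)) + (1 - 5*2))² = ((24 + 11) + (1 - 10))² = (35 - 9)² = 26² = 676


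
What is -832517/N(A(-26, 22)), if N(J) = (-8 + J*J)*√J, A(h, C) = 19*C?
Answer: -832517*√418/73031288 ≈ -0.23306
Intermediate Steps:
N(J) = √J*(-8 + J²) (N(J) = (-8 + J²)*√J = √J*(-8 + J²))
-832517/N(A(-26, 22)) = -832517*√418/(418*(-8 + (19*22)²)) = -832517*√418/(418*(-8 + 418²)) = -832517*√418/(418*(-8 + 174724)) = -832517*√418/73031288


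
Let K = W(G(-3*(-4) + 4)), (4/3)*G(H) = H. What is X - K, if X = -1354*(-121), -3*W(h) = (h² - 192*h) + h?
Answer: 163118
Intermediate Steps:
G(H) = 3*H/4
W(h) = -h²/3 + 191*h/3 (W(h) = -((h² - 192*h) + h)/3 = -(h² - 191*h)/3 = -h²/3 + 191*h/3)
K = 716 (K = (3*(-3*(-4) + 4)/4)*(191 - 3*(-3*(-4) + 4)/4)/3 = (3*(12 + 4)/4)*(191 - 3*(12 + 4)/4)/3 = ((¾)*16)*(191 - 3*16/4)/3 = (⅓)*12*(191 - 1*12) = (⅓)*12*(191 - 12) = (⅓)*12*179 = 716)
X = 163834
X - K = 163834 - 1*716 = 163834 - 716 = 163118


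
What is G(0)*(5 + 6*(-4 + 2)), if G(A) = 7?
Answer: -49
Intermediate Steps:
G(0)*(5 + 6*(-4 + 2)) = 7*(5 + 6*(-4 + 2)) = 7*(5 + 6*(-2)) = 7*(5 - 12) = 7*(-7) = -49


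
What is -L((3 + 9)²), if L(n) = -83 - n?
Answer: 227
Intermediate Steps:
-L((3 + 9)²) = -(-83 - (3 + 9)²) = -(-83 - 1*12²) = -(-83 - 1*144) = -(-83 - 144) = -1*(-227) = 227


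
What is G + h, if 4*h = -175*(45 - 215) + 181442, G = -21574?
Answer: 31224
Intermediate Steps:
h = 52798 (h = (-175*(45 - 215) + 181442)/4 = (-175*(-170) + 181442)/4 = (29750 + 181442)/4 = (¼)*211192 = 52798)
G + h = -21574 + 52798 = 31224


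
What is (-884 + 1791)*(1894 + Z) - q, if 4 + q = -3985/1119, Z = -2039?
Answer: -147156824/1119 ≈ -1.3151e+5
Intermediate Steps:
q = -8461/1119 (q = -4 - 3985/1119 = -8461/1119 ≈ -7.5612)
(-884 + 1791)*(1894 + Z) - q = (-884 + 1791)*(1894 - 2039) - 1*(-8461/1119) = 907*(-145) + 8461/1119 = -131515 + 8461/1119 = -147156824/1119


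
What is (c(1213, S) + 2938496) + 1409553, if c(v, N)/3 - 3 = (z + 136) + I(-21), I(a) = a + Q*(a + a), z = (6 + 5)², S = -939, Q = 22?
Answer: 4345994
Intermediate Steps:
z = 121 (z = 11² = 121)
I(a) = 45*a (I(a) = a + 22*(a + a) = a + 22*(2*a) = a + 44*a = 45*a)
c(v, N) = -2055 (c(v, N) = 9 + 3*((121 + 136) + 45*(-21)) = 9 + 3*(257 - 945) = 9 + 3*(-688) = 9 - 2064 = -2055)
(c(1213, S) + 2938496) + 1409553 = (-2055 + 2938496) + 1409553 = 2936441 + 1409553 = 4345994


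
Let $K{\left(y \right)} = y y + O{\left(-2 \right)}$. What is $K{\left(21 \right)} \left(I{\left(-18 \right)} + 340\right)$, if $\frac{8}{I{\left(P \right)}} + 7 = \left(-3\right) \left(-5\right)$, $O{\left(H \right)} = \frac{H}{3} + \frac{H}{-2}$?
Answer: $\frac{451484}{3} \approx 1.5049 \cdot 10^{5}$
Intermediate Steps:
$O{\left(H \right)} = - \frac{H}{6}$ ($O{\left(H \right)} = H \frac{1}{3} + H \left(- \frac{1}{2}\right) = \frac{H}{3} - \frac{H}{2} = - \frac{H}{6}$)
$K{\left(y \right)} = \frac{1}{3} + y^{2}$ ($K{\left(y \right)} = y y - - \frac{1}{3} = y^{2} + \frac{1}{3} = \frac{1}{3} + y^{2}$)
$I{\left(P \right)} = 1$ ($I{\left(P \right)} = \frac{8}{-7 - -15} = \frac{8}{-7 + 15} = \frac{8}{8} = 8 \cdot \frac{1}{8} = 1$)
$K{\left(21 \right)} \left(I{\left(-18 \right)} + 340\right) = \left(\frac{1}{3} + 21^{2}\right) \left(1 + 340\right) = \left(\frac{1}{3} + 441\right) 341 = \frac{1324}{3} \cdot 341 = \frac{451484}{3}$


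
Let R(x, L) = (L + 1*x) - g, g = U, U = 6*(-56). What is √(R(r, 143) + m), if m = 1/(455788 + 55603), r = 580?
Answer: √276950479930370/511391 ≈ 32.542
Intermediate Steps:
U = -336
g = -336
R(x, L) = 336 + L + x (R(x, L) = (L + 1*x) - 1*(-336) = (L + x) + 336 = 336 + L + x)
m = 1/511391 ≈ 1.9554e-6
√(R(r, 143) + m) = √((336 + 143 + 580) + 1/511391) = √(1059 + 1/511391) = √(541563070/511391) = √276950479930370/511391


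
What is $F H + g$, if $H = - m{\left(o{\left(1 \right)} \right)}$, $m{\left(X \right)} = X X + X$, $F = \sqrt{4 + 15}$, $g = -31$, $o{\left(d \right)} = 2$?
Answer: $-31 - 6 \sqrt{19} \approx -57.153$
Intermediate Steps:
$F = \sqrt{19} \approx 4.3589$
$m{\left(X \right)} = X + X^{2}$ ($m{\left(X \right)} = X^{2} + X = X + X^{2}$)
$H = -6$ ($H = - 2 \left(1 + 2\right) = - 2 \cdot 3 = \left(-1\right) 6 = -6$)
$F H + g = \sqrt{19} \left(-6\right) - 31 = - 6 \sqrt{19} - 31 = -31 - 6 \sqrt{19}$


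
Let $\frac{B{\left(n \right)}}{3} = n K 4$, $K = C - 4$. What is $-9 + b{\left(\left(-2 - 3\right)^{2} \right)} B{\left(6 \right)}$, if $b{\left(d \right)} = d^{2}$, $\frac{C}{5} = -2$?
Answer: $-630009$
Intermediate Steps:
$C = -10$ ($C = 5 \left(-2\right) = -10$)
$K = -14$ ($K = -10 - 4 = -14$)
$B{\left(n \right)} = - 168 n$ ($B{\left(n \right)} = 3 n \left(-14\right) 4 = 3 - 14 n 4 = 3 \left(- 56 n\right) = - 168 n$)
$-9 + b{\left(\left(-2 - 3\right)^{2} \right)} B{\left(6 \right)} = -9 + \left(\left(-2 - 3\right)^{2}\right)^{2} \left(\left(-168\right) 6\right) = -9 + \left(\left(-5\right)^{2}\right)^{2} \left(-1008\right) = -9 + 25^{2} \left(-1008\right) = -9 + 625 \left(-1008\right) = -9 - 630000 = -630009$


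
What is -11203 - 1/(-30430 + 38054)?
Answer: -85411673/7624 ≈ -11203.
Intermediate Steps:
-11203 - 1/(-30430 + 38054) = -11203 - 1/7624 = -85411673/7624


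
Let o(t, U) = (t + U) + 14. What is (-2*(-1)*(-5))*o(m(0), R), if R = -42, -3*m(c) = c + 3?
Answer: 290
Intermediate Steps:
m(c) = -1 - c/3 (m(c) = -(c + 3)/3 = -(3 + c)/3 = -1 - c/3)
o(t, U) = 14 + U + t (o(t, U) = (U + t) + 14 = 14 + U + t)
(-2*(-1)*(-5))*o(m(0), R) = (-2*(-1)*(-5))*(14 - 42 + (-1 - 1/3*0)) = (2*(-5))*(14 - 42 + (-1 + 0)) = -10*(14 - 42 - 1) = -10*(-29) = 290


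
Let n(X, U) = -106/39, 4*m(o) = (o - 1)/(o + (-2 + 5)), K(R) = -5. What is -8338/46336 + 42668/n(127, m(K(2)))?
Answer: -19276599325/1227904 ≈ -15699.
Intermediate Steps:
m(o) = (-1 + o)/(4*(3 + o)) (m(o) = ((o - 1)/(o + (-2 + 5)))/4 = ((-1 + o)/(o + 3))/4 = ((-1 + o)/(3 + o))/4 = (-1 + o)/(4*(3 + o)))
n(X, U) = -106/39 (n(X, U) = -106*1/39 = -106/39)
-8338/46336 + 42668/n(127, m(K(2))) = -8338/46336 + 42668/(-106/39) = -8338*1/46336 + 42668*(-39/106) = -4169/23168 - 832026/53 = -19276599325/1227904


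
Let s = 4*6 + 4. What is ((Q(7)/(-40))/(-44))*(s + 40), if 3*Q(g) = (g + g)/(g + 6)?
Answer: 119/8580 ≈ 0.013869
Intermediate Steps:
Q(g) = 2*g/(3*(6 + g)) (Q(g) = ((g + g)/(g + 6))/3 = ((2*g)/(6 + g))/3 = (2*g/(6 + g))/3 = 2*g/(3*(6 + g)))
s = 28 (s = 24 + 4 = 28)
((Q(7)/(-40))/(-44))*(s + 40) = ((((2/3)*7/(6 + 7))/(-40))/(-44))*(28 + 40) = ((((2/3)*7/13)*(-1/40))*(-1/44))*68 = ((((2/3)*7*(1/13))*(-1/40))*(-1/44))*68 = (((14/39)*(-1/40))*(-1/44))*68 = -7/780*(-1/44)*68 = (7/34320)*68 = 119/8580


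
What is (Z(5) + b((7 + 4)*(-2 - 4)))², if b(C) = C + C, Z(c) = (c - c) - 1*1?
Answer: 17689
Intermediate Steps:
Z(c) = -1 (Z(c) = 0 - 1 = -1)
b(C) = 2*C
(Z(5) + b((7 + 4)*(-2 - 4)))² = (-1 + 2*((7 + 4)*(-2 - 4)))² = (-1 + 2*(11*(-6)))² = (-1 + 2*(-66))² = (-1 - 132)² = (-133)² = 17689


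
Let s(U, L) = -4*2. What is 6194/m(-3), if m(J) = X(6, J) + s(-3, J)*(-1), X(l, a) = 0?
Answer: 3097/4 ≈ 774.25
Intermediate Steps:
s(U, L) = -8
m(J) = 8 (m(J) = 0 - 8*(-1) = 0 + 8 = 8)
6194/m(-3) = 6194/8 = 6194*(⅛) = 3097/4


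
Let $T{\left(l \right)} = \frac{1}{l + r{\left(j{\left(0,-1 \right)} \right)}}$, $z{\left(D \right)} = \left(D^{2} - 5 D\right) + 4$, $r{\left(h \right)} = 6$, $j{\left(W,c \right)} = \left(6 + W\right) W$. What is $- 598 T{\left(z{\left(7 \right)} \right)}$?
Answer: $- \frac{299}{12} \approx -24.917$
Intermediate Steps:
$j{\left(W,c \right)} = W \left(6 + W\right)$
$z{\left(D \right)} = 4 + D^{2} - 5 D$
$T{\left(l \right)} = \frac{1}{6 + l}$ ($T{\left(l \right)} = \frac{1}{l + 6} = \frac{1}{6 + l}$)
$- 598 T{\left(z{\left(7 \right)} \right)} = - \frac{598}{6 + \left(4 + 7^{2} - 35\right)} = - \frac{598}{6 + \left(4 + 49 - 35\right)} = - \frac{598}{6 + 18} = - \frac{598}{24} = \left(-598\right) \frac{1}{24} = - \frac{299}{12}$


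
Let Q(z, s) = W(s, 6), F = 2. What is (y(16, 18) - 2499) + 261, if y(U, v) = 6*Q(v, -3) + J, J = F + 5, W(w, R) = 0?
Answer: -2231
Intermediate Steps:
J = 7 (J = 2 + 5 = 7)
Q(z, s) = 0
y(U, v) = 7 (y(U, v) = 6*0 + 7 = 0 + 7 = 7)
(y(16, 18) - 2499) + 261 = (7 - 2499) + 261 = -2492 + 261 = -2231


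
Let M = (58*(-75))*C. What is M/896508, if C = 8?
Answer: -2900/74709 ≈ -0.038817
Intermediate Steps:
M = -34800 (M = (58*(-75))*8 = -4350*8 = -34800)
M/896508 = -34800/896508 = -34800*1/896508 = -2900/74709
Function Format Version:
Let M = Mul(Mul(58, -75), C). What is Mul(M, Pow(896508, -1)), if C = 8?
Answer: Rational(-2900, 74709) ≈ -0.038817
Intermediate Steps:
M = -34800 (M = Mul(Mul(58, -75), 8) = Mul(-4350, 8) = -34800)
Mul(M, Pow(896508, -1)) = Mul(-34800, Pow(896508, -1)) = Mul(-34800, Rational(1, 896508)) = Rational(-2900, 74709)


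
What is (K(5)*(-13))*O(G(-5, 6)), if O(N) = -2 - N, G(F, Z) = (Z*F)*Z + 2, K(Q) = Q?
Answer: -11440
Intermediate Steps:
G(F, Z) = 2 + F*Z**2 (G(F, Z) = (F*Z)*Z + 2 = F*Z**2 + 2 = 2 + F*Z**2)
(K(5)*(-13))*O(G(-5, 6)) = (5*(-13))*(-2 - (2 - 5*6**2)) = -65*(-2 - (2 - 5*36)) = -65*(-2 - (2 - 180)) = -65*(-2 - 1*(-178)) = -65*(-2 + 178) = -65*176 = -11440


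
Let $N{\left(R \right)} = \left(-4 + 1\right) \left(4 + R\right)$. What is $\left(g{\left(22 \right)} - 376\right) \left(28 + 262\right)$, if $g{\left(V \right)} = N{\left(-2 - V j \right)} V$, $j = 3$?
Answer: $1115920$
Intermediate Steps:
$N{\left(R \right)} = -12 - 3 R$ ($N{\left(R \right)} = - 3 \left(4 + R\right) = -12 - 3 R$)
$g{\left(V \right)} = V \left(-6 + 9 V\right)$ ($g{\left(V \right)} = \left(-12 - 3 \left(-2 - V 3\right)\right) V = \left(-12 - 3 \left(-2 - 3 V\right)\right) V = \left(-12 + \left(6 + 9 V\right)\right) V = \left(-6 + 9 V\right) V = V \left(-6 + 9 V\right)$)
$\left(g{\left(22 \right)} - 376\right) \left(28 + 262\right) = \left(3 \cdot 22 \left(-2 + 3 \cdot 22\right) - 376\right) \left(28 + 262\right) = \left(3 \cdot 22 \left(-2 + 66\right) - 376\right) 290 = \left(3 \cdot 22 \cdot 64 - 376\right) 290 = \left(4224 - 376\right) 290 = 3848 \cdot 290 = 1115920$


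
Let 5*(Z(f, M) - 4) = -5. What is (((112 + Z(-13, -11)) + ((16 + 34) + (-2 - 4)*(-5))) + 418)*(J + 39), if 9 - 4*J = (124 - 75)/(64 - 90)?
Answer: 2659807/104 ≈ 25575.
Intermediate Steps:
Z(f, M) = 3 (Z(f, M) = 4 + (1/5)*(-5) = 4 - 1 = 3)
J = 283/104 (J = 9/4 - (124 - 75)/(4*(64 - 90)) = 9/4 - 49/(4*(-26)) = 9/4 - 49*(-1)/(4*26) = 9/4 - 1/4*(-49/26) = 9/4 + 49/104 = 283/104 ≈ 2.7212)
(((112 + Z(-13, -11)) + ((16 + 34) + (-2 - 4)*(-5))) + 418)*(J + 39) = (((112 + 3) + ((16 + 34) + (-2 - 4)*(-5))) + 418)*(283/104 + 39) = ((115 + (50 - 6*(-5))) + 418)*(4339/104) = ((115 + (50 + 30)) + 418)*(4339/104) = ((115 + 80) + 418)*(4339/104) = (195 + 418)*(4339/104) = 613*(4339/104) = 2659807/104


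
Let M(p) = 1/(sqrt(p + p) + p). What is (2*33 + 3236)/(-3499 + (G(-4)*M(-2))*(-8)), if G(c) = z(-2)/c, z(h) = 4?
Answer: -11560302/12257005 + 6604*I/12257005 ≈ -0.94316 + 0.00053879*I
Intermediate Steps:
M(p) = 1/(p + sqrt(2)*sqrt(p)) (M(p) = 1/(sqrt(2*p) + p) = 1/(sqrt(2)*sqrt(p) + p) = 1/(p + sqrt(2)*sqrt(p)))
G(c) = 4/c
(2*33 + 3236)/(-3499 + (G(-4)*M(-2))*(-8)) = (2*33 + 3236)/(-3499 + ((4/(-4))/(-2 + sqrt(2)*sqrt(-2)))*(-8)) = (66 + 3236)/(-3499 + ((4*(-1/4))/(-2 + sqrt(2)*(I*sqrt(2))))*(-8)) = 3302/(-3499 - 1/(-2 + 2*I)*(-8)) = 3302/(-3499 - (-2 - 2*I)/8*(-8)) = 3302/(-3499 + (-2 - 2*I)) = 3302/(-3501 - 2*I) = 3302*((-3501 + 2*I)/12257005) = 3302*(-3501 + 2*I)/12257005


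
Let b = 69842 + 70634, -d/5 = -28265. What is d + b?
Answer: 281801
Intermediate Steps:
d = 141325 (d = -5*(-28265) = 141325)
b = 140476
d + b = 141325 + 140476 = 281801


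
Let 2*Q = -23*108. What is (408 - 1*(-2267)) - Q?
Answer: 3917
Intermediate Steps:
Q = -1242 (Q = (-23*108)/2 = (1/2)*(-2484) = -1242)
(408 - 1*(-2267)) - Q = (408 - 1*(-2267)) - 1*(-1242) = (408 + 2267) + 1242 = 2675 + 1242 = 3917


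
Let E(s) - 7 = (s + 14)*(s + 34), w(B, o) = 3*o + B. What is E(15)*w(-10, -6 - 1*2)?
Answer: -48552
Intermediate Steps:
w(B, o) = B + 3*o
E(s) = 7 + (14 + s)*(34 + s) (E(s) = 7 + (s + 14)*(s + 34) = 7 + (14 + s)*(34 + s))
E(15)*w(-10, -6 - 1*2) = (483 + 15² + 48*15)*(-10 + 3*(-6 - 1*2)) = (483 + 225 + 720)*(-10 + 3*(-6 - 2)) = 1428*(-10 + 3*(-8)) = 1428*(-10 - 24) = 1428*(-34) = -48552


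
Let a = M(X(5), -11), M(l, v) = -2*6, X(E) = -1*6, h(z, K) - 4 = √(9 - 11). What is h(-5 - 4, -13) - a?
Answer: 16 + I*√2 ≈ 16.0 + 1.4142*I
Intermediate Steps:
h(z, K) = 4 + I*√2 (h(z, K) = 4 + √(9 - 11) = 4 + √(-2) = 4 + I*√2)
X(E) = -6
M(l, v) = -12
a = -12
h(-5 - 4, -13) - a = (4 + I*√2) - 1*(-12) = (4 + I*√2) + 12 = 16 + I*√2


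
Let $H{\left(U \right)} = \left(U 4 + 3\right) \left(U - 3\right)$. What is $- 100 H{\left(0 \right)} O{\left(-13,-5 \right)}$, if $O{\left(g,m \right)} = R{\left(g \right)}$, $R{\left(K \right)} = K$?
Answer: $-11700$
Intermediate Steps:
$H{\left(U \right)} = \left(-3 + U\right) \left(3 + 4 U\right)$ ($H{\left(U \right)} = \left(4 U + 3\right) \left(-3 + U\right) = \left(3 + 4 U\right) \left(-3 + U\right) = \left(-3 + U\right) \left(3 + 4 U\right)$)
$O{\left(g,m \right)} = g$
$- 100 H{\left(0 \right)} O{\left(-13,-5 \right)} = - 100 \left(-9 - 0 + 4 \cdot 0^{2}\right) \left(-13\right) = - 100 \left(-9 + 0 + 4 \cdot 0\right) \left(-13\right) = - 100 \left(-9 + 0 + 0\right) \left(-13\right) = \left(-100\right) \left(-9\right) \left(-13\right) = 900 \left(-13\right) = -11700$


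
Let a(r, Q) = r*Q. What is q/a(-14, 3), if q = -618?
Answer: 103/7 ≈ 14.714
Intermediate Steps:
a(r, Q) = Q*r
q/a(-14, 3) = -618/(3*(-14)) = -618/(-42) = -618*(-1/42) = 103/7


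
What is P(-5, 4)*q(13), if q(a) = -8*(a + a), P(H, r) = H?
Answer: 1040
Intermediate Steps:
q(a) = -16*a
P(-5, 4)*q(13) = -(-80)*13 = -5*(-208) = 1040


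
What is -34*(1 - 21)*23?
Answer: 15640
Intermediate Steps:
-34*(1 - 21)*23 = -34*(-20)*23 = 680*23 = 15640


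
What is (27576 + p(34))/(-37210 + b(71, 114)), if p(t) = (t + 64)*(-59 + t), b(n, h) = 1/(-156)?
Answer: -3919656/5804761 ≈ -0.67525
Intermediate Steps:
b(n, h) = -1/156
p(t) = (-59 + t)*(64 + t) (p(t) = (64 + t)*(-59 + t) = (-59 + t)*(64 + t))
(27576 + p(34))/(-37210 + b(71, 114)) = (27576 + (-3776 + 34² + 5*34))/(-37210 - 1/156) = (27576 + (-3776 + 1156 + 170))/(-5804761/156) = (27576 - 2450)*(-156/5804761) = 25126*(-156/5804761) = -3919656/5804761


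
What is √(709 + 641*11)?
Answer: 4*√485 ≈ 88.091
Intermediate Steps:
√(709 + 641*11) = √(709 + 7051) = √7760 = 4*√485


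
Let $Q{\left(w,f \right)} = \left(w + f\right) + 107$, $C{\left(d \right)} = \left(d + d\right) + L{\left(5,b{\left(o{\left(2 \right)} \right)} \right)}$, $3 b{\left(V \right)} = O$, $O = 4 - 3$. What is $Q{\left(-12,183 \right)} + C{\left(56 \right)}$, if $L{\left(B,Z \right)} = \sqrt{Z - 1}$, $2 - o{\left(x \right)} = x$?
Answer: $390 + \frac{i \sqrt{6}}{3} \approx 390.0 + 0.8165 i$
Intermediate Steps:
$O = 1$
$o{\left(x \right)} = 2 - x$
$b{\left(V \right)} = \frac{1}{3}$ ($b{\left(V \right)} = \frac{1}{3} \cdot 1 = \frac{1}{3}$)
$L{\left(B,Z \right)} = \sqrt{-1 + Z}$
$C{\left(d \right)} = 2 d + \frac{i \sqrt{6}}{3}$ ($C{\left(d \right)} = \left(d + d\right) + \sqrt{-1 + \frac{1}{3}} = 2 d + \sqrt{- \frac{2}{3}} = 2 d + \frac{i \sqrt{6}}{3}$)
$Q{\left(w,f \right)} = 107 + f + w$ ($Q{\left(w,f \right)} = \left(f + w\right) + 107 = 107 + f + w$)
$Q{\left(-12,183 \right)} + C{\left(56 \right)} = \left(107 + 183 - 12\right) + \left(2 \cdot 56 + \frac{i \sqrt{6}}{3}\right) = 278 + \left(112 + \frac{i \sqrt{6}}{3}\right) = 390 + \frac{i \sqrt{6}}{3}$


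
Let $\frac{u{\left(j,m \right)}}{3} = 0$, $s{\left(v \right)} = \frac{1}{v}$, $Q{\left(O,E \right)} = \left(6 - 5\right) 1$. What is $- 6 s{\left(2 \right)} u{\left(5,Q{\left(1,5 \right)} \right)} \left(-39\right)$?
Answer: $0$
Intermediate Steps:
$Q{\left(O,E \right)} = 1$ ($Q{\left(O,E \right)} = 1 \cdot 1 = 1$)
$u{\left(j,m \right)} = 0$ ($u{\left(j,m \right)} = 3 \cdot 0 = 0$)
$- 6 s{\left(2 \right)} u{\left(5,Q{\left(1,5 \right)} \right)} \left(-39\right) = - \frac{6}{2} \cdot 0 \left(-39\right) = \left(-6\right) \frac{1}{2} \cdot 0 \left(-39\right) = \left(-3\right) 0 \left(-39\right) = 0 \left(-39\right) = 0$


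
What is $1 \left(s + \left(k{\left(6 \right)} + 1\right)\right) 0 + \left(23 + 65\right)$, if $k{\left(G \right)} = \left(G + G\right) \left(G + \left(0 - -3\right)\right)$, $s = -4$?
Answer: $88$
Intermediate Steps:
$k{\left(G \right)} = 2 G \left(3 + G\right)$ ($k{\left(G \right)} = 2 G \left(G + \left(0 + 3\right)\right) = 2 G \left(G + 3\right) = 2 G \left(3 + G\right)$)
$1 \left(s + \left(k{\left(6 \right)} + 1\right)\right) 0 + \left(23 + 65\right) = 1 \left(-4 + \left(2 \cdot 6 \left(3 + 6\right) + 1\right)\right) 0 + \left(23 + 65\right) = 1 \left(-4 + \left(2 \cdot 6 \cdot 9 + 1\right)\right) 0 + 88 = 1 \left(-4 + \left(108 + 1\right)\right) 0 + 88 = 1 \left(-4 + 109\right) 0 + 88 = 1 \cdot 105 \cdot 0 + 88 = 1 \cdot 0 + 88 = 0 + 88 = 88$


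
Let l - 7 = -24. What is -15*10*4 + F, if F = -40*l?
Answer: 80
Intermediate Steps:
l = -17 (l = 7 - 24 = -17)
F = 680 (F = -40*(-17) = 680)
-15*10*4 + F = -15*10*4 + 680 = -150*4 + 680 = -600 + 680 = 80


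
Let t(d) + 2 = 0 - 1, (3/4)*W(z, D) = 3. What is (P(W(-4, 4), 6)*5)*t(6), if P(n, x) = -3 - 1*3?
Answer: 90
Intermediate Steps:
W(z, D) = 4 (W(z, D) = (4/3)*3 = 4)
P(n, x) = -6 (P(n, x) = -3 - 3 = -6)
t(d) = -3 (t(d) = -2 + (0 - 1) = -2 - 1 = -3)
(P(W(-4, 4), 6)*5)*t(6) = -6*5*(-3) = -30*(-3) = 90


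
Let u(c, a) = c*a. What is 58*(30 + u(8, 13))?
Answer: 7772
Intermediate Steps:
u(c, a) = a*c
58*(30 + u(8, 13)) = 58*(30 + 13*8) = 58*(30 + 104) = 58*134 = 7772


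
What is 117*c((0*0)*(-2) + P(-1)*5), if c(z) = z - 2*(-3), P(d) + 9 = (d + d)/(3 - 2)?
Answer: -5733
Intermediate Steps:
P(d) = -9 + 2*d (P(d) = -9 + (d + d)/(3 - 2) = -9 + (2*d)/1 = -9 + (2*d)*1 = -9 + 2*d)
c(z) = 6 + z (c(z) = z + 6 = 6 + z)
117*c((0*0)*(-2) + P(-1)*5) = 117*(6 + ((0*0)*(-2) + (-9 + 2*(-1))*5)) = 117*(6 + (0*(-2) + (-9 - 2)*5)) = 117*(6 + (0 - 11*5)) = 117*(6 + (0 - 55)) = 117*(6 - 55) = 117*(-49) = -5733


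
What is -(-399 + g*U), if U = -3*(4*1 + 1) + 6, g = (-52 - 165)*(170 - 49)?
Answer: -235914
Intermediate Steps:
g = -26257 (g = -217*121 = -26257)
U = -9 (U = -3*(4 + 1) + 6 = -3*5 + 6 = -15 + 6 = -9)
-(-399 + g*U) = -(-399 - 26257*(-9)) = -(-399 + 236313) = -1*235914 = -235914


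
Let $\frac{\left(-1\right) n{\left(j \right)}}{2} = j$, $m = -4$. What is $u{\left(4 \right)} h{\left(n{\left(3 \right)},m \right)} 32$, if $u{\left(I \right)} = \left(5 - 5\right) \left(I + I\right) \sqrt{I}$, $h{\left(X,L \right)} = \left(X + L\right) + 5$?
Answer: $0$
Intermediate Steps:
$n{\left(j \right)} = - 2 j$
$h{\left(X,L \right)} = 5 + L + X$ ($h{\left(X,L \right)} = \left(L + X\right) + 5 = 5 + L + X$)
$u{\left(I \right)} = 0$ ($u{\left(I \right)} = 0 \cdot 2 I \sqrt{I} = 0 \sqrt{I} = 0$)
$u{\left(4 \right)} h{\left(n{\left(3 \right)},m \right)} 32 = 0 \left(5 - 4 - 6\right) 32 = 0 \left(-5\right) 32 = 0 \cdot 32 = 0$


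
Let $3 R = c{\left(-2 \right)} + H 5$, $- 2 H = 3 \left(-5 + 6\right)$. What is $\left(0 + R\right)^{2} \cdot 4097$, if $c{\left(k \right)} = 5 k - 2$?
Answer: $\frac{692393}{4} \approx 1.731 \cdot 10^{5}$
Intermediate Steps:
$H = - \frac{3}{2}$ ($H = - \frac{3 \left(-5 + 6\right)}{2} = - \frac{3 \cdot 1}{2} = \left(- \frac{1}{2}\right) 3 = - \frac{3}{2} \approx -1.5$)
$c{\left(k \right)} = -2 + 5 k$
$R = - \frac{13}{2}$ ($R = \frac{\left(-2 + 5 \left(-2\right)\right) - \frac{15}{2}}{3} = \frac{\left(-2 - 10\right) - \frac{15}{2}}{3} = \frac{-12 - \frac{15}{2}}{3} = \frac{1}{3} \left(- \frac{39}{2}\right) = - \frac{13}{2} \approx -6.5$)
$\left(0 + R\right)^{2} \cdot 4097 = \left(0 - \frac{13}{2}\right)^{2} \cdot 4097 = \left(- \frac{13}{2}\right)^{2} \cdot 4097 = \frac{169}{4} \cdot 4097 = \frac{692393}{4}$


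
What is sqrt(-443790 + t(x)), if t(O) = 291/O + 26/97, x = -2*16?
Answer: I*sqrt(267245001670)/776 ≈ 666.18*I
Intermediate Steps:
x = -32
t(O) = 26/97 + 291/O (t(O) = 291/O + 26*(1/97) = 291/O + 26/97 = 26/97 + 291/O)
sqrt(-443790 + t(x)) = sqrt(-443790 + (26/97 + 291/(-32))) = sqrt(-443790 + (26/97 + 291*(-1/32))) = sqrt(-443790 + (26/97 - 291/32)) = sqrt(-443790 - 27395/3104) = sqrt(-1377551555/3104) = I*sqrt(267245001670)/776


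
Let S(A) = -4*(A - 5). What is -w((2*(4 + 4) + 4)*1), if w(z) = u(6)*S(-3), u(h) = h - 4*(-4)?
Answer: -704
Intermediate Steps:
u(h) = 16 + h (u(h) = h + 16 = 16 + h)
S(A) = 20 - 4*A (S(A) = -4*(-5 + A) = 20 - 4*A)
w(z) = 704 (w(z) = (16 + 6)*(20 - 4*(-3)) = 22*(20 + 12) = 22*32 = 704)
-w((2*(4 + 4) + 4)*1) = -1*704 = -704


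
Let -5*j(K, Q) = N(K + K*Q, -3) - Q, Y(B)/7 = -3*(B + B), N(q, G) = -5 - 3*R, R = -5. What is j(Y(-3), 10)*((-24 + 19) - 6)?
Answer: 0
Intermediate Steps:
N(q, G) = 10 (N(q, G) = -5 - 3*(-5) = -5 + 15 = 10)
Y(B) = -42*B (Y(B) = 7*(-3*(B + B)) = 7*(-6*B) = -42*B)
j(K, Q) = -2 + Q/5 (j(K, Q) = -(10 - Q)/5 = -2 + Q/5)
j(Y(-3), 10)*((-24 + 19) - 6) = (-2 + (⅕)*10)*((-24 + 19) - 6) = (-2 + 2)*(-5 - 6) = 0*(-11) = 0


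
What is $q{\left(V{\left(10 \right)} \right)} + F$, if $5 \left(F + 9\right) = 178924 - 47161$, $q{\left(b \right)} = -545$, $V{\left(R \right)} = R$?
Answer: $\frac{128993}{5} \approx 25799.0$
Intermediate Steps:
$F = \frac{131718}{5}$ ($F = -9 + \frac{178924 - 47161}{5} = -9 + \frac{1}{5} \cdot 131763 = -9 + \frac{131763}{5} = \frac{131718}{5} \approx 26344.0$)
$q{\left(V{\left(10 \right)} \right)} + F = -545 + \frac{131718}{5} = \frac{128993}{5}$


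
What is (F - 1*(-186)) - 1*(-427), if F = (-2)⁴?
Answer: 629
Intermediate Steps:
F = 16
(F - 1*(-186)) - 1*(-427) = (16 - 1*(-186)) - 1*(-427) = (16 + 186) + 427 = 202 + 427 = 629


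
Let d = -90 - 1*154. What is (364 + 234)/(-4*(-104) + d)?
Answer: 299/86 ≈ 3.4767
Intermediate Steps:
d = -244 (d = -90 - 154 = -244)
(364 + 234)/(-4*(-104) + d) = (364 + 234)/(-4*(-104) - 244) = 598/(416 - 244) = 598/172 = 598*(1/172) = 299/86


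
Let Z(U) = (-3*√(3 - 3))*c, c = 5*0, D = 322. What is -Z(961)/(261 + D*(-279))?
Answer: 0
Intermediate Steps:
c = 0
Z(U) = 0 (Z(U) = -3*√(3 - 3)*0 = -3*√0*0 = -3*0*0 = 0*0 = 0)
-Z(961)/(261 + D*(-279)) = -0/(261 + 322*(-279)) = -0/(261 - 89838) = -0/(-89577) = -0*(-1)/89577 = -1*0 = 0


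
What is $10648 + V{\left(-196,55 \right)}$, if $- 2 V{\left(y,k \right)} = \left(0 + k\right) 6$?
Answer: $10483$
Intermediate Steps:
$V{\left(y,k \right)} = - 3 k$ ($V{\left(y,k \right)} = - \frac{\left(0 + k\right) 6}{2} = - \frac{k 6}{2} = - \frac{6 k}{2} = - 3 k$)
$10648 + V{\left(-196,55 \right)} = 10648 - 165 = 10483$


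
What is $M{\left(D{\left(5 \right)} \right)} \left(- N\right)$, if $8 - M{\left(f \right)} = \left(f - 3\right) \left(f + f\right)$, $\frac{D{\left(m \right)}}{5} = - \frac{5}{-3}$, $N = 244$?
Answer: $\frac{177632}{9} \approx 19737.0$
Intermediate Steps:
$D{\left(m \right)} = \frac{25}{3}$ ($D{\left(m \right)} = 5 \left(- \frac{5}{-3}\right) = 5 \left(\left(-5\right) \left(- \frac{1}{3}\right)\right) = 5 \cdot \frac{5}{3} = \frac{25}{3}$)
$M{\left(f \right)} = 8 - 2 f \left(-3 + f\right)$ ($M{\left(f \right)} = 8 - \left(f - 3\right) \left(f + f\right) = 8 - \left(-3 + f\right) 2 f = 8 - 2 f \left(-3 + f\right)$)
$M{\left(D{\left(5 \right)} \right)} \left(- N\right) = \left(8 - 2 \left(\frac{25}{3}\right)^{2} + 6 \cdot \frac{25}{3}\right) \left(\left(-1\right) 244\right) = \left(8 - \frac{1250}{9} + 50\right) \left(-244\right) = \left(- \frac{728}{9}\right) \left(-244\right) = \frac{177632}{9}$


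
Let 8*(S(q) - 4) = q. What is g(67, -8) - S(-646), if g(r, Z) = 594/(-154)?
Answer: 2041/28 ≈ 72.893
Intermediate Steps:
g(r, Z) = -27/7 (g(r, Z) = 594*(-1/154) = -27/7)
S(q) = 4 + q/8
g(67, -8) - S(-646) = -27/7 - (4 + (⅛)*(-646)) = -27/7 - (4 - 323/4) = -27/7 - 1*(-307/4) = -27/7 + 307/4 = 2041/28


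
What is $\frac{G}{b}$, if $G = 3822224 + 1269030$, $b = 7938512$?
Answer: $\frac{2545627}{3969256} \approx 0.64134$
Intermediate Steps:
$G = 5091254$
$\frac{G}{b} = \frac{5091254}{7938512} = 5091254 \cdot \frac{1}{7938512} = \frac{2545627}{3969256}$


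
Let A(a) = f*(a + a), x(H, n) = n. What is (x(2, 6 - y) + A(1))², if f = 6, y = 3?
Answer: 225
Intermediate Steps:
A(a) = 12*a (A(a) = 6*(a + a) = 6*(2*a) = 12*a)
(x(2, 6 - y) + A(1))² = ((6 - 1*3) + 12*1)² = ((6 - 3) + 12)² = (3 + 12)² = 15² = 225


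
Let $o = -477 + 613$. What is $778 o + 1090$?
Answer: $106898$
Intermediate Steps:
$o = 136$
$778 o + 1090 = 778 \cdot 136 + 1090 = 105808 + 1090 = 106898$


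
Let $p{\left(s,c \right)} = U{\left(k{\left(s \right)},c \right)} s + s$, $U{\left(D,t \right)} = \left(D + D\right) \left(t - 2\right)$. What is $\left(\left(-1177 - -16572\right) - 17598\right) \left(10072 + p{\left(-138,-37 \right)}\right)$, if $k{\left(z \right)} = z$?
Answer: $3250522094$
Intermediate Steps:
$U{\left(D,t \right)} = 2 D \left(-2 + t\right)$
$p{\left(s,c \right)} = s + 2 s^{2} \left(-2 + c\right)$ ($p{\left(s,c \right)} = 2 s \left(-2 + c\right) s + s = 2 s^{2} \left(-2 + c\right) + s = s + 2 s^{2} \left(-2 + c\right)$)
$\left(\left(-1177 - -16572\right) - 17598\right) \left(10072 + p{\left(-138,-37 \right)}\right) = \left(\left(-1177 - -16572\right) - 17598\right) \left(10072 - 138 \left(1 + 2 \left(-138\right) \left(-2 - 37\right)\right)\right) = \left(\left(-1177 + 16572\right) - 17598\right) \left(10072 - 138 \left(1 + 2 \left(-138\right) \left(-39\right)\right)\right) = \left(15395 - 17598\right) \left(10072 - 138 \left(1 + 10764\right)\right) = - 2203 \left(10072 - 1485570\right) = \left(-2203\right) \left(-1475498\right) = 3250522094$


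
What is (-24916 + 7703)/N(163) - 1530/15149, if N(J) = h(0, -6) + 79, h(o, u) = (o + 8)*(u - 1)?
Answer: -260794927/348427 ≈ -748.49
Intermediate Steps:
h(o, u) = (-1 + u)*(8 + o) (h(o, u) = (8 + o)*(-1 + u) = (-1 + u)*(8 + o))
N(J) = 23 (N(J) = (-8 - 1*0 + 8*(-6) + 0*(-6)) + 79 = (-8 + 0 - 48 + 0) + 79 = -56 + 79 = 23)
(-24916 + 7703)/N(163) - 1530/15149 = (-24916 + 7703)/23 - 1530/15149 = -17213*1/23 - 1530*1/15149 = -17213/23 - 1530/15149 = -260794927/348427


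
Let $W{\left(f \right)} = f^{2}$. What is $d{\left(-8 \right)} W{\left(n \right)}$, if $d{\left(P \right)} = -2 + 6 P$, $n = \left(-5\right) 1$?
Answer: $-1250$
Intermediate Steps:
$n = -5$
$d{\left(-8 \right)} W{\left(n \right)} = \left(-2 + 6 \left(-8\right)\right) \left(-5\right)^{2} = \left(-2 - 48\right) 25 = \left(-50\right) 25 = -1250$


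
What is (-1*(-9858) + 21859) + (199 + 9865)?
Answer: 41781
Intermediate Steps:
(-1*(-9858) + 21859) + (199 + 9865) = (9858 + 21859) + 10064 = 31717 + 10064 = 41781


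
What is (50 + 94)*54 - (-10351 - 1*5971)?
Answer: 24098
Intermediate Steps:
(50 + 94)*54 - (-10351 - 1*5971) = 144*54 - (-10351 - 5971) = 7776 - 1*(-16322) = 7776 + 16322 = 24098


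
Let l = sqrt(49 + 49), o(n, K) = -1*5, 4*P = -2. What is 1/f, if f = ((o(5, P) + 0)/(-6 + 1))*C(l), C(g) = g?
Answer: sqrt(2)/14 ≈ 0.10102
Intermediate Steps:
P = -1/2 (P = (1/4)*(-2) = -1/2 ≈ -0.50000)
o(n, K) = -5
l = 7*sqrt(2) (l = sqrt(98) = 7*sqrt(2) ≈ 9.8995)
f = 7*sqrt(2) (f = ((-5 + 0)/(-6 + 1))*(7*sqrt(2)) = (-5/(-5))*(7*sqrt(2)) = (-5*(-1/5))*(7*sqrt(2)) = 1*(7*sqrt(2)) = 7*sqrt(2) ≈ 9.8995)
1/f = 1/(7*sqrt(2)) = sqrt(2)/14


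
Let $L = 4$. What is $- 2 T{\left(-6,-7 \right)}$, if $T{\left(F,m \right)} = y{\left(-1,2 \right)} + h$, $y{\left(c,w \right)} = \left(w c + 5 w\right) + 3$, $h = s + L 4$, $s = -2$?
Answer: $-50$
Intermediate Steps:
$h = 14$ ($h = -2 + 4 \cdot 4 = -2 + 16 = 14$)
$y{\left(c,w \right)} = 3 + 5 w + c w$ ($y{\left(c,w \right)} = \left(c w + 5 w\right) + 3 = \left(5 w + c w\right) + 3 = 3 + 5 w + c w$)
$T{\left(F,m \right)} = 25$ ($T{\left(F,m \right)} = \left(3 + 5 \cdot 2 - 2\right) + 14 = \left(3 + 10 - 2\right) + 14 = 11 + 14 = 25$)
$- 2 T{\left(-6,-7 \right)} = \left(-2\right) 25 = -50$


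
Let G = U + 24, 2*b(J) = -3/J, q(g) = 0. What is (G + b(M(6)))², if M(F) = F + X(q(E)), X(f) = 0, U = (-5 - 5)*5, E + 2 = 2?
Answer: 11025/16 ≈ 689.06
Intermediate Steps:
E = 0 (E = -2 + 2 = 0)
U = -50 (U = -10*5 = -50)
M(F) = F (M(F) = F + 0 = F)
b(J) = -3/(2*J) (b(J) = (-3/J)/2 = -3/(2*J))
G = -26 (G = -50 + 24 = -26)
(G + b(M(6)))² = (-26 - 3/2/6)² = (-26 - 3/2*⅙)² = (-26 - ¼)² = (-105/4)² = 11025/16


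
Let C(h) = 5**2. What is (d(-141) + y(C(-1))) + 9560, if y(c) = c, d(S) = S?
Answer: 9444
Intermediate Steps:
C(h) = 25
(d(-141) + y(C(-1))) + 9560 = (-141 + 25) + 9560 = -116 + 9560 = 9444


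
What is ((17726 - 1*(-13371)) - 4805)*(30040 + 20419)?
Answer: 1326668028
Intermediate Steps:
((17726 - 1*(-13371)) - 4805)*(30040 + 20419) = ((17726 + 13371) - 4805)*50459 = (31097 - 4805)*50459 = 26292*50459 = 1326668028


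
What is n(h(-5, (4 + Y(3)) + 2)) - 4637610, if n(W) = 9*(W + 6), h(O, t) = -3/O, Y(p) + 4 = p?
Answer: -23187753/5 ≈ -4.6376e+6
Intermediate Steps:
Y(p) = -4 + p
n(W) = 54 + 9*W (n(W) = 9*(6 + W) = 54 + 9*W)
n(h(-5, (4 + Y(3)) + 2)) - 4637610 = (54 + 9*(-3/(-5))) - 4637610 = (54 + 9*(-3*(-1/5))) - 4637610 = (54 + 9*(3/5)) - 4637610 = (54 + 27/5) - 4637610 = 297/5 - 4637610 = -23187753/5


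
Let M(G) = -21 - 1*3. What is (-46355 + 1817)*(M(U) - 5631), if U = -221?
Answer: 251862390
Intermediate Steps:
M(G) = -24 (M(G) = -21 - 3 = -24)
(-46355 + 1817)*(M(U) - 5631) = (-46355 + 1817)*(-24 - 5631) = -44538*(-5655) = 251862390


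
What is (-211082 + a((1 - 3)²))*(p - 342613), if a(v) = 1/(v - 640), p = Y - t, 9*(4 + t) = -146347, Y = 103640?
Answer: 134541753710611/2862 ≈ 4.7010e+10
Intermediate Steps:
t = -146383/9 (t = -4 + (⅑)*(-146347) = -4 - 146347/9 = -146383/9 ≈ -16265.)
p = 1079143/9 (p = 103640 - 1*(-146383/9) = 103640 + 146383/9 = 1079143/9 ≈ 1.1990e+5)
a(v) = 1/(-640 + v)
(-211082 + a((1 - 3)²))*(p - 342613) = (-211082 + 1/(-640 + (1 - 3)²))*(1079143/9 - 342613) = (-211082 + 1/(-640 + (-2)²))*(-2004374/9) = (-211082 + 1/(-640 + 4))*(-2004374/9) = (-211082 + 1/(-636))*(-2004374/9) = (-211082 - 1/636)*(-2004374/9) = -134248153/636*(-2004374/9) = 134541753710611/2862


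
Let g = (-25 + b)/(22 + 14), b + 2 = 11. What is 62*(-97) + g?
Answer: -54130/9 ≈ -6014.4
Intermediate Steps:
b = 9 (b = -2 + 11 = 9)
g = -4/9 (g = (-25 + 9)/(22 + 14) = -16/36 = -16*1/36 = -4/9 ≈ -0.44444)
62*(-97) + g = 62*(-97) - 4/9 = -6014 - 4/9 = -54130/9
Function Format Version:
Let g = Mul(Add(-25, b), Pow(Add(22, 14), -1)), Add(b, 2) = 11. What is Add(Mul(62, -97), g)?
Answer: Rational(-54130, 9) ≈ -6014.4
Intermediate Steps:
b = 9 (b = Add(-2, 11) = 9)
g = Rational(-4, 9) (g = Mul(Add(-25, 9), Pow(Add(22, 14), -1)) = Mul(-16, Pow(36, -1)) = Mul(-16, Rational(1, 36)) = Rational(-4, 9) ≈ -0.44444)
Add(Mul(62, -97), g) = Add(Mul(62, -97), Rational(-4, 9)) = Add(-6014, Rational(-4, 9)) = Rational(-54130, 9)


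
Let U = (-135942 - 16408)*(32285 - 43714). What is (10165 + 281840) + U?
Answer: 1741500155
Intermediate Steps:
U = 1741208150 (U = -152350*(-11429) = 1741208150)
(10165 + 281840) + U = (10165 + 281840) + 1741208150 = 292005 + 1741208150 = 1741500155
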